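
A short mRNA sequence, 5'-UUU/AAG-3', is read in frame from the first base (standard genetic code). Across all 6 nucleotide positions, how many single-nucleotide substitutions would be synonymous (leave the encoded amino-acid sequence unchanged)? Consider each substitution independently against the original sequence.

2

Codon 1 (UUU, Phe): 1 synonymous substitution.
Codon 2 (AAG, Lys): 1 synonymous substitution.
Total: 1 + 1 = 2.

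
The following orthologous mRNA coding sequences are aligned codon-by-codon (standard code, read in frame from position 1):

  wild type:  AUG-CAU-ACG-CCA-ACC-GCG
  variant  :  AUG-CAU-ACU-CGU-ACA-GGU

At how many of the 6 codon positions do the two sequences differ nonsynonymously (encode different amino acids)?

Codon 1: AUG Met / AUG Met — identical.
Codon 2: CAU His / CAU His — identical.
Codon 3: ACG Thr / ACU Thr — synonymous.
Codon 4: CCA Pro / CGU Arg — nonsynonymous.
Codon 5: ACC Thr / ACA Thr — synonymous.
Codon 6: GCG Ala / GGU Gly — nonsynonymous.
Nonsynonymous differences: 2.

2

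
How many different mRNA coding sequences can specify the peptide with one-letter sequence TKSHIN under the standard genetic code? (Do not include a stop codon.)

576

Thr: 4 codons.
Lys: 2 codons.
Ser: 6 codons.
His: 2 codons.
Ile: 3 codons.
Asn: 2 codons.
4 × 2 × 6 × 2 × 3 × 2 = 576.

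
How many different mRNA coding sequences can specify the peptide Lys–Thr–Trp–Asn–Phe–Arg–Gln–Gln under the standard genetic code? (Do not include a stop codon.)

Lys: 2 codons.
Thr: 4 codons.
Trp: 1 codon.
Asn: 2 codons.
Phe: 2 codons.
Arg: 6 codons.
Gln: 2 codons.
Gln: 2 codons.
2 × 4 × 1 × 2 × 2 × 6 × 2 × 2 = 768.

768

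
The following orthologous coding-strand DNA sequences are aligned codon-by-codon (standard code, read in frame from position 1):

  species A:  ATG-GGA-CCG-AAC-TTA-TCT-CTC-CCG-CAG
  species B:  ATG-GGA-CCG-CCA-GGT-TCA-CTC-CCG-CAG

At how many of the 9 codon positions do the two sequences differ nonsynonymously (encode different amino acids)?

2

Codon 1: ATG Met / ATG Met — identical.
Codon 2: GGA Gly / GGA Gly — identical.
Codon 3: CCG Pro / CCG Pro — identical.
Codon 4: AAC Asn / CCA Pro — nonsynonymous.
Codon 5: TTA Leu / GGT Gly — nonsynonymous.
Codon 6: TCT Ser / TCA Ser — synonymous.
Codon 7: CTC Leu / CTC Leu — identical.
Codon 8: CCG Pro / CCG Pro — identical.
Codon 9: CAG Gln / CAG Gln — identical.
Nonsynonymous differences: 2.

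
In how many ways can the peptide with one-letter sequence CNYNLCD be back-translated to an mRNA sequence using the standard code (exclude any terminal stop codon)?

Cys: 2 codons.
Asn: 2 codons.
Tyr: 2 codons.
Asn: 2 codons.
Leu: 6 codons.
Cys: 2 codons.
Asp: 2 codons.
2 × 2 × 2 × 2 × 6 × 2 × 2 = 384.

384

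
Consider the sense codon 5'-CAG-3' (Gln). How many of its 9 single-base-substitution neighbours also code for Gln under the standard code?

Position 1: none → 0 synonymous.
Position 2: none → 0 synonymous.
Position 3: CAA → 1 synonymous.
Total: 0 + 0 + 1 = 1.

1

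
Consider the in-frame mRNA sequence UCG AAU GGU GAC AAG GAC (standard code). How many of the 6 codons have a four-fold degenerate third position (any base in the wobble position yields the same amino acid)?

Codon 1 UCG (Ser): third position 4-fold.
Codon 2 AAU (Asn): third position 2-fold.
Codon 3 GGU (Gly): third position 4-fold.
Codon 4 GAC (Asp): third position 2-fold.
Codon 5 AAG (Lys): third position 2-fold.
Codon 6 GAC (Asp): third position 2-fold.
Four-fold degenerate third positions: 2.

2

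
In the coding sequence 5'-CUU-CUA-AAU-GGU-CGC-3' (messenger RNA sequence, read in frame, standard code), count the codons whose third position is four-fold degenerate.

4

Codon 1 CUU (Leu): third position 4-fold.
Codon 2 CUA (Leu): third position 4-fold.
Codon 3 AAU (Asn): third position 2-fold.
Codon 4 GGU (Gly): third position 4-fold.
Codon 5 CGC (Arg): third position 4-fold.
Four-fold degenerate third positions: 4.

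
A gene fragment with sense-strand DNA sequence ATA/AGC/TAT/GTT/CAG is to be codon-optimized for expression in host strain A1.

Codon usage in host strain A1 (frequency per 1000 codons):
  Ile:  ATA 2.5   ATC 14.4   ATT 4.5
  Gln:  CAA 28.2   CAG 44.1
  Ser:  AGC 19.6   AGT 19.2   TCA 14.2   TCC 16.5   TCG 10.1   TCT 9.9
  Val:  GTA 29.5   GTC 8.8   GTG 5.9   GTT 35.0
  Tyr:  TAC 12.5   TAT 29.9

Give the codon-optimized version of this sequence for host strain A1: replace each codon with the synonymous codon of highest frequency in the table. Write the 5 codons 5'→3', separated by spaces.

Codon 1 (Ile): best is ATC at 14.4.
Codon 2 (Ser): best is AGC at 19.6.
Codon 3 (Tyr): best is TAT at 29.9.
Codon 4 (Val): best is GTT at 35.0.
Codon 5 (Gln): best is CAG at 44.1.

ATC AGC TAT GTT CAG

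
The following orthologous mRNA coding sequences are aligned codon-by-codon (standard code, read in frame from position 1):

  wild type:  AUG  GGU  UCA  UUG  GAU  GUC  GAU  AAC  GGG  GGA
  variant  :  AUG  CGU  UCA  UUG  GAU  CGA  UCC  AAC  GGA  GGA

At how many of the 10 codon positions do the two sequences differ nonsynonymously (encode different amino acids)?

Codon 1: AUG Met / AUG Met — identical.
Codon 2: GGU Gly / CGU Arg — nonsynonymous.
Codon 3: UCA Ser / UCA Ser — identical.
Codon 4: UUG Leu / UUG Leu — identical.
Codon 5: GAU Asp / GAU Asp — identical.
Codon 6: GUC Val / CGA Arg — nonsynonymous.
Codon 7: GAU Asp / UCC Ser — nonsynonymous.
Codon 8: AAC Asn / AAC Asn — identical.
Codon 9: GGG Gly / GGA Gly — synonymous.
Codon 10: GGA Gly / GGA Gly — identical.
Nonsynonymous differences: 3.

3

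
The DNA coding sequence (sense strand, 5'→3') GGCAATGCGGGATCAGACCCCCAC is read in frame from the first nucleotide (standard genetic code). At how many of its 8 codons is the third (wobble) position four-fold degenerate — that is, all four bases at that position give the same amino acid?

5

Codon 1 GGC (Gly): third position 4-fold.
Codon 2 AAT (Asn): third position 2-fold.
Codon 3 GCG (Ala): third position 4-fold.
Codon 4 GGA (Gly): third position 4-fold.
Codon 5 TCA (Ser): third position 4-fold.
Codon 6 GAC (Asp): third position 2-fold.
Codon 7 CCC (Pro): third position 4-fold.
Codon 8 CAC (His): third position 2-fold.
Four-fold degenerate third positions: 5.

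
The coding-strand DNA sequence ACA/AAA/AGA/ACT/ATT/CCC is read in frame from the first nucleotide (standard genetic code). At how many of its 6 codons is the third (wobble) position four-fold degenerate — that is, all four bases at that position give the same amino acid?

Codon 1 ACA (Thr): third position 4-fold.
Codon 2 AAA (Lys): third position 2-fold.
Codon 3 AGA (Arg): third position 2-fold.
Codon 4 ACT (Thr): third position 4-fold.
Codon 5 ATT (Ile): third position 3-fold.
Codon 6 CCC (Pro): third position 4-fold.
Four-fold degenerate third positions: 3.

3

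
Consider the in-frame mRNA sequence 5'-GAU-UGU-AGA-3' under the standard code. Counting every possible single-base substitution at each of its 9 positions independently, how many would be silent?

Codon 1 (GAU, Asp): 1 synonymous substitution.
Codon 2 (UGU, Cys): 1 synonymous substitution.
Codon 3 (AGA, Arg): 2 synonymous substitutions.
Total: 1 + 1 + 2 = 4.

4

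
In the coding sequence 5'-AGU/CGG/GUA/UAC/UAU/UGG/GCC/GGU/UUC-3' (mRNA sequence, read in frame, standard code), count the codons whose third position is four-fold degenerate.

Codon 1 AGU (Ser): third position 2-fold.
Codon 2 CGG (Arg): third position 4-fold.
Codon 3 GUA (Val): third position 4-fold.
Codon 4 UAC (Tyr): third position 2-fold.
Codon 5 UAU (Tyr): third position 2-fold.
Codon 6 UGG (Trp): third position 1-fold.
Codon 7 GCC (Ala): third position 4-fold.
Codon 8 GGU (Gly): third position 4-fold.
Codon 9 UUC (Phe): third position 2-fold.
Four-fold degenerate third positions: 4.

4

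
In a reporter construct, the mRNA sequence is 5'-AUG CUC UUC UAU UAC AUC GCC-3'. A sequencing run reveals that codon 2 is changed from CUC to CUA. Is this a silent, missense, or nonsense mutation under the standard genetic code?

silent

Position 6 falls in codon 2: CUC → Leu.
After the substitution the codon is CUA → Leu.
Both encode Leu, so the change is synonymous.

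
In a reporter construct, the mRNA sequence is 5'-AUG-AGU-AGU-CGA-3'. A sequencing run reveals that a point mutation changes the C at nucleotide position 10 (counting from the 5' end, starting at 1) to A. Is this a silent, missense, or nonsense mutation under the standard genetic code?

Position 10 falls in codon 4: CGA → Arg.
After the substitution the codon is AGA → Arg.
Both encode Arg, so the change is synonymous.

silent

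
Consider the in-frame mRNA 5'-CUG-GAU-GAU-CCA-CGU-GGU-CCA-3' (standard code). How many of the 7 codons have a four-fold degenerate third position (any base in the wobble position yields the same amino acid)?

5

Codon 1 CUG (Leu): third position 4-fold.
Codon 2 GAU (Asp): third position 2-fold.
Codon 3 GAU (Asp): third position 2-fold.
Codon 4 CCA (Pro): third position 4-fold.
Codon 5 CGU (Arg): third position 4-fold.
Codon 6 GGU (Gly): third position 4-fold.
Codon 7 CCA (Pro): third position 4-fold.
Four-fold degenerate third positions: 5.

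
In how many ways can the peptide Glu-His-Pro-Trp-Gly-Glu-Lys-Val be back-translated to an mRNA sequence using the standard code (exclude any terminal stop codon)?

1024

Glu: 2 codons.
His: 2 codons.
Pro: 4 codons.
Trp: 1 codon.
Gly: 4 codons.
Glu: 2 codons.
Lys: 2 codons.
Val: 4 codons.
2 × 2 × 4 × 1 × 4 × 2 × 2 × 4 = 1024.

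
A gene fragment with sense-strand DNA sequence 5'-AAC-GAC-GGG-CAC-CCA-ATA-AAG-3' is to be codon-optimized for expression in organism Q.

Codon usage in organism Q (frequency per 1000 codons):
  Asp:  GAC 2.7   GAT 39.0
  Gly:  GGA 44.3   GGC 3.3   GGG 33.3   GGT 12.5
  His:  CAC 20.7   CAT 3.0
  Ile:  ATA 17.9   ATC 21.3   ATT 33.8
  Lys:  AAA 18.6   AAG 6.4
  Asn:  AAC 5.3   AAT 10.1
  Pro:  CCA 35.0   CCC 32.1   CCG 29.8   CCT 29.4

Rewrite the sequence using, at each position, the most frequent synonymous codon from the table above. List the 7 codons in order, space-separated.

Codon 1 (Asn): best is AAT at 10.1.
Codon 2 (Asp): best is GAT at 39.0.
Codon 3 (Gly): best is GGA at 44.3.
Codon 4 (His): best is CAC at 20.7.
Codon 5 (Pro): best is CCA at 35.0.
Codon 6 (Ile): best is ATT at 33.8.
Codon 7 (Lys): best is AAA at 18.6.

AAT GAT GGA CAC CCA ATT AAA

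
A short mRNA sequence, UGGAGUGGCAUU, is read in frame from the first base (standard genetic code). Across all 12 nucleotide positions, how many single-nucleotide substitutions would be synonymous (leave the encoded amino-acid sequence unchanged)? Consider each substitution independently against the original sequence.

Codon 1 (UGG, Trp): 0 synonymous substitutions.
Codon 2 (AGU, Ser): 1 synonymous substitution.
Codon 3 (GGC, Gly): 3 synonymous substitutions.
Codon 4 (AUU, Ile): 2 synonymous substitutions.
Total: 0 + 1 + 3 + 2 = 6.

6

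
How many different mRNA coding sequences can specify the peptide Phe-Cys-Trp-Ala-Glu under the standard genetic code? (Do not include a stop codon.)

32

Phe: 2 codons.
Cys: 2 codons.
Trp: 1 codon.
Ala: 4 codons.
Glu: 2 codons.
2 × 2 × 1 × 4 × 2 = 32.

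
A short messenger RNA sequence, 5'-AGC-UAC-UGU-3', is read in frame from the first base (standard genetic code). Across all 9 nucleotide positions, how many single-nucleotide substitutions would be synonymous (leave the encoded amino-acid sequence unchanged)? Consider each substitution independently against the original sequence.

3

Codon 1 (AGC, Ser): 1 synonymous substitution.
Codon 2 (UAC, Tyr): 1 synonymous substitution.
Codon 3 (UGU, Cys): 1 synonymous substitution.
Total: 1 + 1 + 1 = 3.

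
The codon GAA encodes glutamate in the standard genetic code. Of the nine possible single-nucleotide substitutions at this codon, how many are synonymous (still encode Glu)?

1

Position 1: none → 0 synonymous.
Position 2: none → 0 synonymous.
Position 3: GAG → 1 synonymous.
Total: 0 + 0 + 1 = 1.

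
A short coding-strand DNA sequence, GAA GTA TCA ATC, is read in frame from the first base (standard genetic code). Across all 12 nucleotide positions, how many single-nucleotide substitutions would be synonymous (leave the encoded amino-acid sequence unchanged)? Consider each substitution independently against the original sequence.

9

Codon 1 (GAA, Glu): 1 synonymous substitution.
Codon 2 (GTA, Val): 3 synonymous substitutions.
Codon 3 (TCA, Ser): 3 synonymous substitutions.
Codon 4 (ATC, Ile): 2 synonymous substitutions.
Total: 1 + 3 + 3 + 2 = 9.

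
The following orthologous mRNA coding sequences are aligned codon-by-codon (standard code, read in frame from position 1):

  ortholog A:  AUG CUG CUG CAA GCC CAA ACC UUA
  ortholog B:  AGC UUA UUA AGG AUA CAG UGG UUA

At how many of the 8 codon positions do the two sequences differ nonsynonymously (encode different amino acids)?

4

Codon 1: AUG Met / AGC Ser — nonsynonymous.
Codon 2: CUG Leu / UUA Leu — synonymous.
Codon 3: CUG Leu / UUA Leu — synonymous.
Codon 4: CAA Gln / AGG Arg — nonsynonymous.
Codon 5: GCC Ala / AUA Ile — nonsynonymous.
Codon 6: CAA Gln / CAG Gln — synonymous.
Codon 7: ACC Thr / UGG Trp — nonsynonymous.
Codon 8: UUA Leu / UUA Leu — identical.
Nonsynonymous differences: 4.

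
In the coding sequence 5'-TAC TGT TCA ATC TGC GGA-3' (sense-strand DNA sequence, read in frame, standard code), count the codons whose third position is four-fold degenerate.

Codon 1 TAC (Tyr): third position 2-fold.
Codon 2 TGT (Cys): third position 2-fold.
Codon 3 TCA (Ser): third position 4-fold.
Codon 4 ATC (Ile): third position 3-fold.
Codon 5 TGC (Cys): third position 2-fold.
Codon 6 GGA (Gly): third position 4-fold.
Four-fold degenerate third positions: 2.

2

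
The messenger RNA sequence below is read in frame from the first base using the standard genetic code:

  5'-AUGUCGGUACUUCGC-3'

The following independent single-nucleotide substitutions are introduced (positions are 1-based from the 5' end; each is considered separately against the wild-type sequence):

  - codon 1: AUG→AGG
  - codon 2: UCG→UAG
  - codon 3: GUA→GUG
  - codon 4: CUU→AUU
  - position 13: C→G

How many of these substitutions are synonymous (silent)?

1

Codon 1: AUG (Met) → AGG (Arg) — missense.
Codon 2: UCG (Ser) → UAG (Stop) — nonsense.
Codon 3: GUA (Val) → GUG (Val) — synonymous.
Codon 4: CUU (Leu) → AUU (Ile) — missense.
Codon 5: CGC (Arg) → GGC (Gly) — missense.
Synonymous: 1 of 5.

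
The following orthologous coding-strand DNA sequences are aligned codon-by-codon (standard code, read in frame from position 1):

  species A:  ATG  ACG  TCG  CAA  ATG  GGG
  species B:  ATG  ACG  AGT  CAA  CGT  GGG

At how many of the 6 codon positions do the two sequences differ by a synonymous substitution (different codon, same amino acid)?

Codon 1: ATG Met / ATG Met — identical.
Codon 2: ACG Thr / ACG Thr — identical.
Codon 3: TCG Ser / AGT Ser — synonymous.
Codon 4: CAA Gln / CAA Gln — identical.
Codon 5: ATG Met / CGT Arg — nonsynonymous.
Codon 6: GGG Gly / GGG Gly — identical.
Synonymous differences: 1.

1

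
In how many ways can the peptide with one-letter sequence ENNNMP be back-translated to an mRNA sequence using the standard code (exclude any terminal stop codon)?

Glu: 2 codons.
Asn: 2 codons.
Asn: 2 codons.
Asn: 2 codons.
Met: 1 codon.
Pro: 4 codons.
2 × 2 × 2 × 2 × 1 × 4 = 64.

64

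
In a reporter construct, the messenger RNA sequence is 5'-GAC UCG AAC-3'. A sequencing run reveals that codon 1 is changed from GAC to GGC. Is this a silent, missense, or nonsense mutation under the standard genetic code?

missense

Position 2 falls in codon 1: GAC → Asp.
After the substitution the codon is GGC → Gly.
Asp ≠ Gly, so this is a missense mutation.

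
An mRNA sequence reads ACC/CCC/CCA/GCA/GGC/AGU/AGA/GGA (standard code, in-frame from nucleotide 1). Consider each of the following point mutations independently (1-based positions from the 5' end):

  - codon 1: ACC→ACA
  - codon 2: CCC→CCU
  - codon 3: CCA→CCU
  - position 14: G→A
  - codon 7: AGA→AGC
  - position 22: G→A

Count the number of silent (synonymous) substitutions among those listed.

3

Codon 1: ACC (Thr) → ACA (Thr) — synonymous.
Codon 2: CCC (Pro) → CCU (Pro) — synonymous.
Codon 3: CCA (Pro) → CCU (Pro) — synonymous.
Codon 5: GGC (Gly) → GAC (Asp) — missense.
Codon 7: AGA (Arg) → AGC (Ser) — missense.
Codon 8: GGA (Gly) → AGA (Arg) — missense.
Synonymous: 3 of 6.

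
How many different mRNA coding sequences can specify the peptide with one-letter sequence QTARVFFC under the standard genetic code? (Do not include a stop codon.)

Gln: 2 codons.
Thr: 4 codons.
Ala: 4 codons.
Arg: 6 codons.
Val: 4 codons.
Phe: 2 codons.
Phe: 2 codons.
Cys: 2 codons.
2 × 4 × 4 × 6 × 4 × 2 × 2 × 2 = 6144.

6144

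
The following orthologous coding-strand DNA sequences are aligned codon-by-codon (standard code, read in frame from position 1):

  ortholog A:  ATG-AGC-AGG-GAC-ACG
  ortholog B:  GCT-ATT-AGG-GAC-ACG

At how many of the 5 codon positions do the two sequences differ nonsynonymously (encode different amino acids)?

Codon 1: ATG Met / GCT Ala — nonsynonymous.
Codon 2: AGC Ser / ATT Ile — nonsynonymous.
Codon 3: AGG Arg / AGG Arg — identical.
Codon 4: GAC Asp / GAC Asp — identical.
Codon 5: ACG Thr / ACG Thr — identical.
Nonsynonymous differences: 2.

2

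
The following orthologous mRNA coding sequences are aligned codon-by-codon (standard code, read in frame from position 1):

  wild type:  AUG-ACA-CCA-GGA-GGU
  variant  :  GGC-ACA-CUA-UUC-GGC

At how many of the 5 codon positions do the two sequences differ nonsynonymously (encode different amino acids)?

3

Codon 1: AUG Met / GGC Gly — nonsynonymous.
Codon 2: ACA Thr / ACA Thr — identical.
Codon 3: CCA Pro / CUA Leu — nonsynonymous.
Codon 4: GGA Gly / UUC Phe — nonsynonymous.
Codon 5: GGU Gly / GGC Gly — synonymous.
Nonsynonymous differences: 3.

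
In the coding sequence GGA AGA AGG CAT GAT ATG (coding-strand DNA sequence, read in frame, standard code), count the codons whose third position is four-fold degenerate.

Codon 1 GGA (Gly): third position 4-fold.
Codon 2 AGA (Arg): third position 2-fold.
Codon 3 AGG (Arg): third position 2-fold.
Codon 4 CAT (His): third position 2-fold.
Codon 5 GAT (Asp): third position 2-fold.
Codon 6 ATG (Met): third position 1-fold.
Four-fold degenerate third positions: 1.

1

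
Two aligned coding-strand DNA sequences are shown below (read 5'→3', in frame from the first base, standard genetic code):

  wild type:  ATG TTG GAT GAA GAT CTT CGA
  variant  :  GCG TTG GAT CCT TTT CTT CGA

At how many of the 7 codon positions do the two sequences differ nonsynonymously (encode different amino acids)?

3

Codon 1: ATG Met / GCG Ala — nonsynonymous.
Codon 2: TTG Leu / TTG Leu — identical.
Codon 3: GAT Asp / GAT Asp — identical.
Codon 4: GAA Glu / CCT Pro — nonsynonymous.
Codon 5: GAT Asp / TTT Phe — nonsynonymous.
Codon 6: CTT Leu / CTT Leu — identical.
Codon 7: CGA Arg / CGA Arg — identical.
Nonsynonymous differences: 3.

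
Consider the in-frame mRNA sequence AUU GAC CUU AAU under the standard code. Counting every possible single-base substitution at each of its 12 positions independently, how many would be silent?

Codon 1 (AUU, Ile): 2 synonymous substitutions.
Codon 2 (GAC, Asp): 1 synonymous substitution.
Codon 3 (CUU, Leu): 3 synonymous substitutions.
Codon 4 (AAU, Asn): 1 synonymous substitution.
Total: 2 + 1 + 3 + 1 = 7.

7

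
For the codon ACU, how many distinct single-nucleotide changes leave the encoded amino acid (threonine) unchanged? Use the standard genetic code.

Position 1: none → 0 synonymous.
Position 2: none → 0 synonymous.
Position 3: ACC, ACA, ACG → 3 synonymous.
Total: 0 + 0 + 3 = 3.

3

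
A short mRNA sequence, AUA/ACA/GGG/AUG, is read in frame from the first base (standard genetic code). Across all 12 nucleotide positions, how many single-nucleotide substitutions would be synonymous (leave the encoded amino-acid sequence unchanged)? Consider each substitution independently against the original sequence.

8

Codon 1 (AUA, Ile): 2 synonymous substitutions.
Codon 2 (ACA, Thr): 3 synonymous substitutions.
Codon 3 (GGG, Gly): 3 synonymous substitutions.
Codon 4 (AUG, Met): 0 synonymous substitutions.
Total: 2 + 3 + 3 + 0 = 8.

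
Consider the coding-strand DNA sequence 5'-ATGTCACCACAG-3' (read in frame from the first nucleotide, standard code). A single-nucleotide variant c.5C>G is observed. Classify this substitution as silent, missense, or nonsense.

Position 5 falls in codon 2: TCA → Ser.
After the substitution the codon is TGA → Stop.
The new codon is a stop codon, so this is a nonsense mutation.

nonsense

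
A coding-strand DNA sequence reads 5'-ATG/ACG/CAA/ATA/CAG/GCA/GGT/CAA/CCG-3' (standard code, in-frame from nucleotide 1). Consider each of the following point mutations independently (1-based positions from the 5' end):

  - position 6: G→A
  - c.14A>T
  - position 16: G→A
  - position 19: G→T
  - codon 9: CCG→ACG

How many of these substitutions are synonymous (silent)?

Codon 2: ACG (Thr) → ACA (Thr) — synonymous.
Codon 5: CAG (Gln) → CTG (Leu) — missense.
Codon 6: GCA (Ala) → ACA (Thr) — missense.
Codon 7: GGT (Gly) → TGT (Cys) — missense.
Codon 9: CCG (Pro) → ACG (Thr) — missense.
Synonymous: 1 of 5.

1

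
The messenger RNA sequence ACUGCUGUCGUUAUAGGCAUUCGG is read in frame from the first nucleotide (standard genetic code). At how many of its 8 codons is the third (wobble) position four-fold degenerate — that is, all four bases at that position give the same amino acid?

6

Codon 1 ACU (Thr): third position 4-fold.
Codon 2 GCU (Ala): third position 4-fold.
Codon 3 GUC (Val): third position 4-fold.
Codon 4 GUU (Val): third position 4-fold.
Codon 5 AUA (Ile): third position 3-fold.
Codon 6 GGC (Gly): third position 4-fold.
Codon 7 AUU (Ile): third position 3-fold.
Codon 8 CGG (Arg): third position 4-fold.
Four-fold degenerate third positions: 6.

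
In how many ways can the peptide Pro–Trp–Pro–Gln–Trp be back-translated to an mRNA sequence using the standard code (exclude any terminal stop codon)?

Pro: 4 codons.
Trp: 1 codon.
Pro: 4 codons.
Gln: 2 codons.
Trp: 1 codon.
4 × 1 × 4 × 2 × 1 = 32.

32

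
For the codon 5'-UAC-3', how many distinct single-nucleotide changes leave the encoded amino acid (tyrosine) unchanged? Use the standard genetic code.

1

Position 1: none → 0 synonymous.
Position 2: none → 0 synonymous.
Position 3: UAU → 1 synonymous.
Total: 0 + 0 + 1 = 1.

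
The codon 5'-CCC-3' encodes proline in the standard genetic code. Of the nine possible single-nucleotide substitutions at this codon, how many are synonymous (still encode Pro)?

Position 1: none → 0 synonymous.
Position 2: none → 0 synonymous.
Position 3: CCU, CCA, CCG → 3 synonymous.
Total: 0 + 0 + 3 = 3.

3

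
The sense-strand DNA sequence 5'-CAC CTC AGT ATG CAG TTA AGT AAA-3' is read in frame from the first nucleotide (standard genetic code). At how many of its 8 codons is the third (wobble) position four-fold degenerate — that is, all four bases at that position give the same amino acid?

Codon 1 CAC (His): third position 2-fold.
Codon 2 CTC (Leu): third position 4-fold.
Codon 3 AGT (Ser): third position 2-fold.
Codon 4 ATG (Met): third position 1-fold.
Codon 5 CAG (Gln): third position 2-fold.
Codon 6 TTA (Leu): third position 2-fold.
Codon 7 AGT (Ser): third position 2-fold.
Codon 8 AAA (Lys): third position 2-fold.
Four-fold degenerate third positions: 1.

1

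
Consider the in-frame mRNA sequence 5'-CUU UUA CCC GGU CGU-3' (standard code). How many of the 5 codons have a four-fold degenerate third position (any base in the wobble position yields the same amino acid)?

4

Codon 1 CUU (Leu): third position 4-fold.
Codon 2 UUA (Leu): third position 2-fold.
Codon 3 CCC (Pro): third position 4-fold.
Codon 4 GGU (Gly): third position 4-fold.
Codon 5 CGU (Arg): third position 4-fold.
Four-fold degenerate third positions: 4.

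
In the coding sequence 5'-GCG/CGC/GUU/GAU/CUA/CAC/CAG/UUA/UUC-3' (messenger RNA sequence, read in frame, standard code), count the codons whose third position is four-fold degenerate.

4

Codon 1 GCG (Ala): third position 4-fold.
Codon 2 CGC (Arg): third position 4-fold.
Codon 3 GUU (Val): third position 4-fold.
Codon 4 GAU (Asp): third position 2-fold.
Codon 5 CUA (Leu): third position 4-fold.
Codon 6 CAC (His): third position 2-fold.
Codon 7 CAG (Gln): third position 2-fold.
Codon 8 UUA (Leu): third position 2-fold.
Codon 9 UUC (Phe): third position 2-fold.
Four-fold degenerate third positions: 4.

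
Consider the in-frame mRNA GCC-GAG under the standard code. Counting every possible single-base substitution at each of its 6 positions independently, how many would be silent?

Codon 1 (GCC, Ala): 3 synonymous substitutions.
Codon 2 (GAG, Glu): 1 synonymous substitution.
Total: 3 + 1 = 4.

4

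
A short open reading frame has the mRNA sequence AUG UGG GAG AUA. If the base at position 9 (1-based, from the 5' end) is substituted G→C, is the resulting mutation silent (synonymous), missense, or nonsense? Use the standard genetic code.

missense

Position 9 falls in codon 3: GAG → Glu.
After the substitution the codon is GAC → Asp.
Glu ≠ Asp, so this is a missense mutation.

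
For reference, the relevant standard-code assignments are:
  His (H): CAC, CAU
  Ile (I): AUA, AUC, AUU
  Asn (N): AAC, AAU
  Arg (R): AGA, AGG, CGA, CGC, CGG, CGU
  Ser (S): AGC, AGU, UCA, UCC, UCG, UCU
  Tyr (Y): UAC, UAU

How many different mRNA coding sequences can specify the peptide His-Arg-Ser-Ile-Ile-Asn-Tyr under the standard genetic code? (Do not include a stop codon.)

2592

His: 2 codons.
Arg: 6 codons.
Ser: 6 codons.
Ile: 3 codons.
Ile: 3 codons.
Asn: 2 codons.
Tyr: 2 codons.
2 × 6 × 6 × 3 × 3 × 2 × 2 = 2592.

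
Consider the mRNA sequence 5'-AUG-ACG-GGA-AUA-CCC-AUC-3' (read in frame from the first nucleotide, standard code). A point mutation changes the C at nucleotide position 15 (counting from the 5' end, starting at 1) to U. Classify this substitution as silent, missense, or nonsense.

silent

Position 15 falls in codon 5: CCC → Pro.
After the substitution the codon is CCU → Pro.
Both encode Pro, so the change is synonymous.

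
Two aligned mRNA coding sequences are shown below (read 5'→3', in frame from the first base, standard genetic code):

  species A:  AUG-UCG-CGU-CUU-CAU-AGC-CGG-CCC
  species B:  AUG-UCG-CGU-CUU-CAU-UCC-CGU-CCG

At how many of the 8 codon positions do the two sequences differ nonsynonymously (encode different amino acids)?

Codon 1: AUG Met / AUG Met — identical.
Codon 2: UCG Ser / UCG Ser — identical.
Codon 3: CGU Arg / CGU Arg — identical.
Codon 4: CUU Leu / CUU Leu — identical.
Codon 5: CAU His / CAU His — identical.
Codon 6: AGC Ser / UCC Ser — synonymous.
Codon 7: CGG Arg / CGU Arg — synonymous.
Codon 8: CCC Pro / CCG Pro — synonymous.
Nonsynonymous differences: 0.

0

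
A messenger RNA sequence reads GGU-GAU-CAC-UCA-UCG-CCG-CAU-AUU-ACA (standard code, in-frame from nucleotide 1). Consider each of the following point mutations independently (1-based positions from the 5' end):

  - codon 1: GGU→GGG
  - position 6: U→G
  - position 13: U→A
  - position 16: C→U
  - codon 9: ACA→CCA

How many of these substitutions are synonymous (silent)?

1

Codon 1: GGU (Gly) → GGG (Gly) — synonymous.
Codon 2: GAU (Asp) → GAG (Glu) — missense.
Codon 5: UCG (Ser) → ACG (Thr) — missense.
Codon 6: CCG (Pro) → UCG (Ser) — missense.
Codon 9: ACA (Thr) → CCA (Pro) — missense.
Synonymous: 1 of 5.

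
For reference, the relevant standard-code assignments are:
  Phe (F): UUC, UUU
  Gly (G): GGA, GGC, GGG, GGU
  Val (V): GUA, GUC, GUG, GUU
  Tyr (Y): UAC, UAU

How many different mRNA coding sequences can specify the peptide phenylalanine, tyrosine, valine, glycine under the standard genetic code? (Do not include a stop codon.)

Phe: 2 codons.
Tyr: 2 codons.
Val: 4 codons.
Gly: 4 codons.
2 × 2 × 4 × 4 = 64.

64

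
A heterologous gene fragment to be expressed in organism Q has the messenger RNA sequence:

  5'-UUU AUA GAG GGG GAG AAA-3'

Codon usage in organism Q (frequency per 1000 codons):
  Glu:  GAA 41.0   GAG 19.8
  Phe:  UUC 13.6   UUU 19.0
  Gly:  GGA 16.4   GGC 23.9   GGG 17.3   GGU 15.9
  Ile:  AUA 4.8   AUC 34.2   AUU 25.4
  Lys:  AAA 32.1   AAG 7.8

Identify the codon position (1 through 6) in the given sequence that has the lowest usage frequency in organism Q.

Codon 1 UUU (Phe): 19.0 per 1000.
Codon 2 AUA (Ile): 4.8 per 1000.
Codon 3 GAG (Glu): 19.8 per 1000.
Codon 4 GGG (Gly): 17.3 per 1000.
Codon 5 GAG (Glu): 19.8 per 1000.
Codon 6 AAA (Lys): 32.1 per 1000.
Lowest frequency is 4.8 at codon 2.

2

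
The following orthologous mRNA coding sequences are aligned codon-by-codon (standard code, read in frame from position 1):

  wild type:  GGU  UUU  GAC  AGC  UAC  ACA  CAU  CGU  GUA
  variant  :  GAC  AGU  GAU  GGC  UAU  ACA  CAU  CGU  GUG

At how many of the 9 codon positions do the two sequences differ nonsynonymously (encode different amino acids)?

Codon 1: GGU Gly / GAC Asp — nonsynonymous.
Codon 2: UUU Phe / AGU Ser — nonsynonymous.
Codon 3: GAC Asp / GAU Asp — synonymous.
Codon 4: AGC Ser / GGC Gly — nonsynonymous.
Codon 5: UAC Tyr / UAU Tyr — synonymous.
Codon 6: ACA Thr / ACA Thr — identical.
Codon 7: CAU His / CAU His — identical.
Codon 8: CGU Arg / CGU Arg — identical.
Codon 9: GUA Val / GUG Val — synonymous.
Nonsynonymous differences: 3.

3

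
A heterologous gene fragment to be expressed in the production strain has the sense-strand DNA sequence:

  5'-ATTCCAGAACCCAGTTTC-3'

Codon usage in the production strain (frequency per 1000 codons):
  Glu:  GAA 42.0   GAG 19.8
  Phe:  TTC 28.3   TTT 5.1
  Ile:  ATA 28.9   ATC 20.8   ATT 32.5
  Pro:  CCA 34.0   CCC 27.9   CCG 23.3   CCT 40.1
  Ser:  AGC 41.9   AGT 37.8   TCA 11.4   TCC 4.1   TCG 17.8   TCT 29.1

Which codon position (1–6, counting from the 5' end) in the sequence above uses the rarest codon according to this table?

4

Codon 1 ATT (Ile): 32.5 per 1000.
Codon 2 CCA (Pro): 34.0 per 1000.
Codon 3 GAA (Glu): 42.0 per 1000.
Codon 4 CCC (Pro): 27.9 per 1000.
Codon 5 AGT (Ser): 37.8 per 1000.
Codon 6 TTC (Phe): 28.3 per 1000.
Lowest frequency is 27.9 at codon 4.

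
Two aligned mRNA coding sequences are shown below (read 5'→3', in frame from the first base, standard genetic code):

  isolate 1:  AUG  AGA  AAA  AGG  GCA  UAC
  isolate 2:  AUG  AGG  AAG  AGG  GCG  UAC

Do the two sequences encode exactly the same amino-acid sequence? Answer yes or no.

Codon 1: AUG Met / AUG Met — identical.
Codon 2: AGA Arg / AGG Arg — synonymous.
Codon 3: AAA Lys / AAG Lys — synonymous.
Codon 4: AGG Arg / AGG Arg — identical.
Codon 5: GCA Ala / GCG Ala — synonymous.
Codon 6: UAC Tyr / UAC Tyr — identical.
Nonsynonymous differences: 0 → same protein.

yes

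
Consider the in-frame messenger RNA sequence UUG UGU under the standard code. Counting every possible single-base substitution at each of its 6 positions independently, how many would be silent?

3

Codon 1 (UUG, Leu): 2 synonymous substitutions.
Codon 2 (UGU, Cys): 1 synonymous substitution.
Total: 2 + 1 = 3.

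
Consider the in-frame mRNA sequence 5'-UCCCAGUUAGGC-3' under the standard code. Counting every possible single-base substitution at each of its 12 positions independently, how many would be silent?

9

Codon 1 (UCC, Ser): 3 synonymous substitutions.
Codon 2 (CAG, Gln): 1 synonymous substitution.
Codon 3 (UUA, Leu): 2 synonymous substitutions.
Codon 4 (GGC, Gly): 3 synonymous substitutions.
Total: 3 + 1 + 2 + 3 = 9.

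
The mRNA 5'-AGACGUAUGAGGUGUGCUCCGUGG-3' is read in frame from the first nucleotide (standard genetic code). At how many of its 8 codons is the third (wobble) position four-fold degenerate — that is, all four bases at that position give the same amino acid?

Codon 1 AGA (Arg): third position 2-fold.
Codon 2 CGU (Arg): third position 4-fold.
Codon 3 AUG (Met): third position 1-fold.
Codon 4 AGG (Arg): third position 2-fold.
Codon 5 UGU (Cys): third position 2-fold.
Codon 6 GCU (Ala): third position 4-fold.
Codon 7 CCG (Pro): third position 4-fold.
Codon 8 UGG (Trp): third position 1-fold.
Four-fold degenerate third positions: 3.

3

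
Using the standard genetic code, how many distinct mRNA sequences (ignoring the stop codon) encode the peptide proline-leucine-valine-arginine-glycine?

Pro: 4 codons.
Leu: 6 codons.
Val: 4 codons.
Arg: 6 codons.
Gly: 4 codons.
4 × 6 × 4 × 6 × 4 = 2304.

2304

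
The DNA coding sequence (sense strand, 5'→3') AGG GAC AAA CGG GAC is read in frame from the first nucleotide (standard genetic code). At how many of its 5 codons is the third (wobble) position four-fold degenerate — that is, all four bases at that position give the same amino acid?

Codon 1 AGG (Arg): third position 2-fold.
Codon 2 GAC (Asp): third position 2-fold.
Codon 3 AAA (Lys): third position 2-fold.
Codon 4 CGG (Arg): third position 4-fold.
Codon 5 GAC (Asp): third position 2-fold.
Four-fold degenerate third positions: 1.

1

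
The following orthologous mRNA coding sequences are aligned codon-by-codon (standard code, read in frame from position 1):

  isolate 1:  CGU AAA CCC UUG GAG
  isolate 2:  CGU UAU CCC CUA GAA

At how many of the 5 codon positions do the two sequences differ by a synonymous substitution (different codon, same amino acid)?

Codon 1: CGU Arg / CGU Arg — identical.
Codon 2: AAA Lys / UAU Tyr — nonsynonymous.
Codon 3: CCC Pro / CCC Pro — identical.
Codon 4: UUG Leu / CUA Leu — synonymous.
Codon 5: GAG Glu / GAA Glu — synonymous.
Synonymous differences: 2.

2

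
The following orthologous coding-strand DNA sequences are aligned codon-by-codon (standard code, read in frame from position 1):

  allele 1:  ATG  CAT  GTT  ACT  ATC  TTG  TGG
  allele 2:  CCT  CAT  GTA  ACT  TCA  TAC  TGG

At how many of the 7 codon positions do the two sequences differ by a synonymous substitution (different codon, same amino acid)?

1

Codon 1: ATG Met / CCT Pro — nonsynonymous.
Codon 2: CAT His / CAT His — identical.
Codon 3: GTT Val / GTA Val — synonymous.
Codon 4: ACT Thr / ACT Thr — identical.
Codon 5: ATC Ile / TCA Ser — nonsynonymous.
Codon 6: TTG Leu / TAC Tyr — nonsynonymous.
Codon 7: TGG Trp / TGG Trp — identical.
Synonymous differences: 1.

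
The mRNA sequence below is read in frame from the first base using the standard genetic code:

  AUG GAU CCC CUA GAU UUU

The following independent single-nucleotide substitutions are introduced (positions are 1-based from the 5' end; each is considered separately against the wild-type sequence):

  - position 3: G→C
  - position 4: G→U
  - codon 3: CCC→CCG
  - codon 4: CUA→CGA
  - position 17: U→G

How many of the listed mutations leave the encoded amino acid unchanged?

1

Codon 1: AUG (Met) → AUC (Ile) — missense.
Codon 2: GAU (Asp) → UAU (Tyr) — missense.
Codon 3: CCC (Pro) → CCG (Pro) — synonymous.
Codon 4: CUA (Leu) → CGA (Arg) — missense.
Codon 6: UUU (Phe) → UGU (Cys) — missense.
Synonymous: 1 of 5.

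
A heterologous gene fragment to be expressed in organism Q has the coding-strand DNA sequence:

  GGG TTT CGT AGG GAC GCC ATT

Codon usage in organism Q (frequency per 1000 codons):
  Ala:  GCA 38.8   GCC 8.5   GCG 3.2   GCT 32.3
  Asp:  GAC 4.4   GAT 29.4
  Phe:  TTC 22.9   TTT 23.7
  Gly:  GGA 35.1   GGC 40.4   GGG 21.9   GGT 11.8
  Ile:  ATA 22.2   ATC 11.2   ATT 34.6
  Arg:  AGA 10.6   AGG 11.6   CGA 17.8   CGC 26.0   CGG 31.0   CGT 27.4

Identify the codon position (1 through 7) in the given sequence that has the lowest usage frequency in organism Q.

Codon 1 GGG (Gly): 21.9 per 1000.
Codon 2 TTT (Phe): 23.7 per 1000.
Codon 3 CGT (Arg): 27.4 per 1000.
Codon 4 AGG (Arg): 11.6 per 1000.
Codon 5 GAC (Asp): 4.4 per 1000.
Codon 6 GCC (Ala): 8.5 per 1000.
Codon 7 ATT (Ile): 34.6 per 1000.
Lowest frequency is 4.4 at codon 5.

5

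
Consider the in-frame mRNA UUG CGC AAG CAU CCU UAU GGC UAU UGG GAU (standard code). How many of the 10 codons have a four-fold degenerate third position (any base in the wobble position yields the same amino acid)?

3

Codon 1 UUG (Leu): third position 2-fold.
Codon 2 CGC (Arg): third position 4-fold.
Codon 3 AAG (Lys): third position 2-fold.
Codon 4 CAU (His): third position 2-fold.
Codon 5 CCU (Pro): third position 4-fold.
Codon 6 UAU (Tyr): third position 2-fold.
Codon 7 GGC (Gly): third position 4-fold.
Codon 8 UAU (Tyr): third position 2-fold.
Codon 9 UGG (Trp): third position 1-fold.
Codon 10 GAU (Asp): third position 2-fold.
Four-fold degenerate third positions: 3.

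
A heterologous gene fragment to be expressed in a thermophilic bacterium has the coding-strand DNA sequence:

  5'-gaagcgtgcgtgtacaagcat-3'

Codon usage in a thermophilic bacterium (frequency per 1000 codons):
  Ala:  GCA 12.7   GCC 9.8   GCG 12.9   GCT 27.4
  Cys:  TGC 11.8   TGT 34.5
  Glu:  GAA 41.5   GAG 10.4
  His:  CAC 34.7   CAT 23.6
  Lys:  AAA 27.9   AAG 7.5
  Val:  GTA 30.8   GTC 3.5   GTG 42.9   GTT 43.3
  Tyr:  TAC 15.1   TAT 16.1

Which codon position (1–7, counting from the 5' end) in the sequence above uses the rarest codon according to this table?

6

Codon 1 GAA (Glu): 41.5 per 1000.
Codon 2 GCG (Ala): 12.9 per 1000.
Codon 3 TGC (Cys): 11.8 per 1000.
Codon 4 GTG (Val): 42.9 per 1000.
Codon 5 TAC (Tyr): 15.1 per 1000.
Codon 6 AAG (Lys): 7.5 per 1000.
Codon 7 CAT (His): 23.6 per 1000.
Lowest frequency is 7.5 at codon 6.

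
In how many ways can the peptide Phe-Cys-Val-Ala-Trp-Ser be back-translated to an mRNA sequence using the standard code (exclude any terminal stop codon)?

Phe: 2 codons.
Cys: 2 codons.
Val: 4 codons.
Ala: 4 codons.
Trp: 1 codon.
Ser: 6 codons.
2 × 2 × 4 × 4 × 1 × 6 = 384.

384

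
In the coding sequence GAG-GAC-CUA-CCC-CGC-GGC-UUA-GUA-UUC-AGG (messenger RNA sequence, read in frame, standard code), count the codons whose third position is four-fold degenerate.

Codon 1 GAG (Glu): third position 2-fold.
Codon 2 GAC (Asp): third position 2-fold.
Codon 3 CUA (Leu): third position 4-fold.
Codon 4 CCC (Pro): third position 4-fold.
Codon 5 CGC (Arg): third position 4-fold.
Codon 6 GGC (Gly): third position 4-fold.
Codon 7 UUA (Leu): third position 2-fold.
Codon 8 GUA (Val): third position 4-fold.
Codon 9 UUC (Phe): third position 2-fold.
Codon 10 AGG (Arg): third position 2-fold.
Four-fold degenerate third positions: 5.

5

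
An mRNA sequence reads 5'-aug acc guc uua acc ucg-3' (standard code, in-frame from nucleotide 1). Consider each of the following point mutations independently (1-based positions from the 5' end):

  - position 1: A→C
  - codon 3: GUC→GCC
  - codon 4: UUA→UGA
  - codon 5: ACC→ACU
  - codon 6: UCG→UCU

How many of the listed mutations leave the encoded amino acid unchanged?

2

Codon 1: AUG (Met) → CUG (Leu) — missense.
Codon 3: GUC (Val) → GCC (Ala) — missense.
Codon 4: UUA (Leu) → UGA (Stop) — nonsense.
Codon 5: ACC (Thr) → ACU (Thr) — synonymous.
Codon 6: UCG (Ser) → UCU (Ser) — synonymous.
Synonymous: 2 of 5.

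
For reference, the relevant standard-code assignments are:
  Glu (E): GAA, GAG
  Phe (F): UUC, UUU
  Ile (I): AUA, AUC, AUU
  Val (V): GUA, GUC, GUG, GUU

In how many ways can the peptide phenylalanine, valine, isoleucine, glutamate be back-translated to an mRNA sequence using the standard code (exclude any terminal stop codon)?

Phe: 2 codons.
Val: 4 codons.
Ile: 3 codons.
Glu: 2 codons.
2 × 4 × 3 × 2 = 48.

48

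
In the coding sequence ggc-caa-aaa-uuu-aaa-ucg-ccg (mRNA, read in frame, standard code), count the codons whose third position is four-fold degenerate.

Codon 1 GGC (Gly): third position 4-fold.
Codon 2 CAA (Gln): third position 2-fold.
Codon 3 AAA (Lys): third position 2-fold.
Codon 4 UUU (Phe): third position 2-fold.
Codon 5 AAA (Lys): third position 2-fold.
Codon 6 UCG (Ser): third position 4-fold.
Codon 7 CCG (Pro): third position 4-fold.
Four-fold degenerate third positions: 3.

3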